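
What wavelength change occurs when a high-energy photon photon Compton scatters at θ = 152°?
4.5686 pm

Using the Compton scattering formula:
Δλ = λ_C(1 - cos θ)

where λ_C = h/(m_e·c) ≈ 2.4263 pm is the Compton wavelength of an electron.

For θ = 152°:
cos(152°) = -0.8829
1 - cos(152°) = 1.8829

Δλ = 2.4263 × 1.8829
Δλ = 4.5686 pm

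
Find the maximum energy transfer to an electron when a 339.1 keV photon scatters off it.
193.3887 keV

Maximum energy transfer occurs at θ = 180° (backscattering).

Initial photon: E₀ = 339.1 keV → λ₀ = 3.6563 pm

Maximum Compton shift (at 180°):
Δλ_max = 2λ_C = 2 × 2.4263 = 4.8526 pm

Final wavelength:
λ' = 3.6563 + 4.8526 = 8.5089 pm

Minimum photon energy (maximum energy to electron):
E'_min = hc/λ' = 145.7113 keV

Maximum electron kinetic energy:
K_max = E₀ - E'_min = 339.1000 - 145.7113 = 193.3887 keV

(Intermediate values are shown rounded; full precision is carried through to the final answer.)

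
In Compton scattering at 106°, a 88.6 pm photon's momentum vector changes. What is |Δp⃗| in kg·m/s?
1.1745e-23 kg·m/s

Photon momentum magnitude is p = h/λ.

Initial momentum:
p₀ = h/λ = 6.6261e-34/8.8600e-11 = 7.4786e-24 kg·m/s

After scattering:
λ' = λ + Δλ = 88.6 + 3.0951 = 91.6951 pm
p' = h/λ' = 6.6261e-34/9.1695e-11 = 7.2262e-24 kg·m/s

Momentum is a vector; the scattered photon's direction makes angle θ = 106° with the incident direction. The magnitude of the vector change Δp⃗ = p⃗₀ − p⃗' is found from the law of cosines:
|Δp⃗|² = p₀² + p'² − 2p₀p'cos θ
|Δp⃗|² = (7.4786e-24)² + (7.2262e-24)² − 2·7.4786e-24·7.2262e-24·cos(106°)
|Δp⃗| = 1.1745e-23 kg·m/s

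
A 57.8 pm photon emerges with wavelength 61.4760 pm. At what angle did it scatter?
121.00°

First find the wavelength shift:
Δλ = λ' - λ = 61.4760 - 57.8 = 3.6760 pm

Using Δλ = λ_C(1 - cos θ), with λ_C = h/(m_e·c) ≈ 2.42631024 pm:
cos θ = 1 - Δλ/λ_C
cos θ = 1 - 3.6760/2.42631024
cos θ = -0.515058

θ = arccos(-0.515058)
θ = 121.00°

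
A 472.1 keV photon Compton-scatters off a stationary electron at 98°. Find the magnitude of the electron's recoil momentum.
2.9564e-22 kg·m/s

The electron is initially at rest, so by conservation of momentum:
p⃗_e = p⃗₀ − p⃗'  (incident photon momentum minus scattered photon momentum)

Photon momentum magnitudes (p = h/λ = E/c):
λ₀ = hc/E₀ = 2.6262 pm → p₀ = h/λ₀ = 2.5230e-22 kg·m/s
Δλ = λ_C(1 − cos 98°) = 2.7640 pm
λ' = 5.3902 pm → p' = h/λ' = 1.2293e-22 kg·m/s

The scattered photon makes angle θ = 98° with the incident direction, so by the law of cosines:
|p⃗_e|² = p₀² + p'² − 2p₀p'cos θ
|p⃗_e|² = (2.5230e-22)² + (1.2293e-22)² − 2·2.5230e-22·1.2293e-22·cos(98°)
|p⃗_e| = 2.9564e-22 kg·m/s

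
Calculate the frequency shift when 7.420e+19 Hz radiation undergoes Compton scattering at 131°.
3.700e+19 Hz (decrease)

Convert frequency to wavelength (c = 299792458 m/s):
λ₀ = c/f₀ = 299792458/7.420e+19 = 4.0403296e-12 m = 4.0403 pm

Calculate Compton shift:
Δλ = λ_C(1 - cos(131°)) = 4.0181 pm

Final wavelength:
λ' = λ₀ + Δλ = 4.0403 + 4.0181 = 8.0584 pm

Final frequency:
f' = c/λ' = 299792458/8.0584426e-12 = 3.7202283e+19 Hz

Frequency shift (decrease):
Δf = f₀ - f' = 7.420e+19 - 3.7202283e+19 = 3.700e+19 Hz

(Intermediate values are shown rounded; full precision is carried through to the final answer.)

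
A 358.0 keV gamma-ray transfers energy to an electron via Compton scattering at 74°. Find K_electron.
120.5176 keV

By energy conservation: K_e = E_initial - E_final

First find the scattered photon energy:
Initial wavelength: λ = hc/E = 3.4632 pm
Compton shift: Δλ = λ_C(1 - cos(74°)) = 1.7575 pm
Final wavelength: λ' = 3.4632 + 1.7575 = 5.2208 pm
Final photon energy: E' = hc/λ' = 237.4824 keV

Electron kinetic energy:
K_e = E - E' = 358.0000 - 237.4824 = 120.5176 keV

(Intermediate values are shown rounded; full precision is carried through to the final answer.)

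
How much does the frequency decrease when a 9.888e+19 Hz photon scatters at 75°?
3.681e+19 Hz (decrease)

Convert frequency to wavelength (c = 299792458 m/s):
λ₀ = c/f₀ = 299792458/9.888e+19 = 3.0318817e-12 m = 3.0319 pm

Calculate Compton shift:
Δλ = λ_C(1 - cos(75°)) = 1.7983 pm

Final wavelength:
λ' = λ₀ + Δλ = 3.0319 + 1.7983 = 4.8302 pm

Final frequency:
f' = c/λ' = 299792458/4.8302166e-12 = 6.2066049e+19 Hz

Frequency shift (decrease):
Δf = f₀ - f' = 9.888e+19 - 6.2066049e+19 = 3.681e+19 Hz

(Intermediate values are shown rounded; full precision is carried through to the final answer.)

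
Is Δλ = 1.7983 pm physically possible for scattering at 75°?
Yes, consistent

Calculate the expected shift for θ = 75°:

Δλ_expected = λ_C(1 - cos(75°))
Δλ_expected = 2.4263 × (1 - cos(75°))
Δλ_expected = 2.4263 × 0.7412
Δλ_expected = 1.7983 pm

Given shift: 1.7983 pm
Expected shift: 1.7983 pm
Difference: 0.0000 pm

The values match. This is consistent with Compton scattering at the stated angle.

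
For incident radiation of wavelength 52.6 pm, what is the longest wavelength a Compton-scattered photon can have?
57.4526 pm (at θ = 180°)

The Compton shift is Δλ = λ_C(1 − cos θ).

Since cos θ ranges from −1 to 1, the factor (1 − cos θ) ranges from 0 to 2; the maximum shift occurs at θ = 180° (backscattering):
Δλ_max = 2λ_C = 2 × 2.4263 pm = 4.8526 pm

Maximum scattered wavelength:
λ'_max = λ₀ + Δλ_max = 52.6 + 4.8526 = 57.4526 pm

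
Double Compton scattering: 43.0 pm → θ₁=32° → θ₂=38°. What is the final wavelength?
43.8830 pm

Apply Compton shift twice:

First scattering at θ₁ = 32°:
Δλ₁ = λ_C(1 - cos(32°))
Δλ₁ = 2.4263 × 0.1520
Δλ₁ = 0.3687 pm

After first scattering:
λ₁ = 43.0 + 0.3687 = 43.3687 pm

Second scattering at θ₂ = 38°:
Δλ₂ = λ_C(1 - cos(38°))
Δλ₂ = 2.4263 × 0.2120
Δλ₂ = 0.5144 pm

Final wavelength:
λ₂ = 43.3687 + 0.5144 = 43.8830 pm

Total shift: Δλ_total = 0.3687 + 0.5144 = 0.8830 pm

(Intermediate values are shown rounded; full precision is carried through to the final answer.)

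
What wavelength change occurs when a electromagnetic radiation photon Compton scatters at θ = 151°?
4.5484 pm

Using the Compton scattering formula:
Δλ = λ_C(1 - cos θ)

where λ_C = h/(m_e·c) ≈ 2.4263 pm is the Compton wavelength of an electron.

For θ = 151°:
cos(151°) = -0.8746
1 - cos(151°) = 1.8746

Δλ = 2.4263 × 1.8746
Δλ = 4.5484 pm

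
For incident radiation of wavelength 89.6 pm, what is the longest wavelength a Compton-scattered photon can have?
94.4526 pm (at θ = 180°)

The Compton shift is Δλ = λ_C(1 − cos θ).

Since cos θ ranges from −1 to 1, the factor (1 − cos θ) ranges from 0 to 2; the maximum shift occurs at θ = 180° (backscattering):
Δλ_max = 2λ_C = 2 × 2.4263 pm = 4.8526 pm

Maximum scattered wavelength:
λ'_max = λ₀ + Δλ_max = 89.6 + 4.8526 = 94.4526 pm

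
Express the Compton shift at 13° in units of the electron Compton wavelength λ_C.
0.0256 λ_C

The Compton shift formula is:
Δλ = λ_C(1 - cos θ)

Dividing both sides by λ_C:
Δλ/λ_C = 1 - cos θ

For θ = 13°:
Δλ/λ_C = 1 - cos(13°)
Δλ/λ_C = 1 - 0.9744
Δλ/λ_C = 0.0256

This means the shift is 0.0256 × λ_C = 0.0622 pm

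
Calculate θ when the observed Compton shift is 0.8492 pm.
49.46°

From the Compton formula Δλ = λ_C(1 - cos θ), we can solve for θ:

cos θ = 1 - Δλ/λ_C

Given:
- Δλ = 0.8492 pm
- λ_C = h/(m_e·c) ≈ 2.42631024 pm

cos θ = 1 - 0.8492/2.42631024
cos θ = 1 - 0.349996
cos θ = 0.650004

θ = arccos(0.650004)
θ = 49.46°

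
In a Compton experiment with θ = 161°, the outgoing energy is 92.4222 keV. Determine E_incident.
142.5999 keV

Convert final energy to wavelength (hc ≈ 1239.842 keV·pm):
λ' = hc/E' = 1239.842 / 92.4222 = 13.4150 pm

Calculate the Compton shift:
Δλ = λ_C(1 - cos(161°))
Δλ = 2.4263 × (1 - cos(161°))
Δλ = 4.7204 pm

Initial wavelength:
λ = λ' - Δλ = 13.4150 - 4.7204 = 8.6945 pm

Initial energy:
E = hc/λ = 1239.842 / 8.6945 = 142.5999 keV

(Intermediate values are shown rounded; full precision is carried through to the final answer.)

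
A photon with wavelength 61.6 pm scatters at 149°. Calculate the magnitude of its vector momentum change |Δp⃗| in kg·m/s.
2.0025e-23 kg·m/s

Photon momentum magnitude is p = h/λ.

Initial momentum:
p₀ = h/λ = 6.6261e-34/6.1600e-11 = 1.0757e-23 kg·m/s

After scattering:
λ' = λ + Δλ = 61.6 + 4.5061 = 66.1061 pm
p' = h/λ' = 6.6261e-34/6.6106e-11 = 1.0023e-23 kg·m/s

Momentum is a vector; the scattered photon's direction makes angle θ = 149° with the incident direction. The magnitude of the vector change Δp⃗ = p⃗₀ − p⃗' is found from the law of cosines:
|Δp⃗|² = p₀² + p'² − 2p₀p'cos θ
|Δp⃗|² = (1.0757e-23)² + (1.0023e-23)² − 2·1.0757e-23·1.0023e-23·cos(149°)
|Δp⃗| = 2.0025e-23 kg·m/s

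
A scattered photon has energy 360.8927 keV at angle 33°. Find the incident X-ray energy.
407.3000 keV

Convert final energy to wavelength (hc ≈ 1239.842 keV·pm):
λ' = hc/E' = 1239.842 / 360.8927 = 3.4355 pm

Calculate the Compton shift:
Δλ = λ_C(1 - cos(33°))
Δλ = 2.4263 × (1 - cos(33°))
Δλ = 0.3914 pm

Initial wavelength:
λ = λ' - Δλ = 3.4355 - 0.3914 = 3.0441 pm

Initial energy:
E = hc/λ = 1239.842 / 3.0441 = 407.3000 keV

(Intermediate values are shown rounded; full precision is carried through to the final answer.)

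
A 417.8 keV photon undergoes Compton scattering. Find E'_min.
158.5441 keV (at θ = 180°)

The scattered photon has minimum energy when its wavelength is maximum, i.e., when the Compton shift Δλ = λ_C(1 − cos θ) is maximum. This occurs at θ = 180° (backscattering), giving Δλ_max = 2λ_C = 4.8526 pm.

Initial wavelength: λ₀ = hc/E₀ = 2.9675 pm
Maximum final wavelength: λ'_max = λ₀ + 2λ_C = 2.9675 + 4.8526 = 7.8202 pm
Minimum final energy: E'_min = hc/λ'_max = 158.5441 keV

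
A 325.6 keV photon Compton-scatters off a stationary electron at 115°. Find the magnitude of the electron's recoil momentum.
2.2811e-22 kg·m/s

The electron is initially at rest, so by conservation of momentum:
p⃗_e = p⃗₀ − p⃗'  (incident photon momentum minus scattered photon momentum)

Photon momentum magnitudes (p = h/λ = E/c):
λ₀ = hc/E₀ = 3.8079 pm → p₀ = h/λ₀ = 1.7401e-22 kg·m/s
Δλ = λ_C(1 − cos 115°) = 3.4517 pm
λ' = 7.2596 pm → p' = h/λ' = 9.1273e-23 kg·m/s

The scattered photon makes angle θ = 115° with the incident direction, so by the law of cosines:
|p⃗_e|² = p₀² + p'² − 2p₀p'cos θ
|p⃗_e|² = (1.7401e-22)² + (9.1273e-23)² − 2·1.7401e-22·9.1273e-23·cos(115°)
|p⃗_e| = 2.2811e-22 kg·m/s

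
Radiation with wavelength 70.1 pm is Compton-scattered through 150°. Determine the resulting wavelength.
74.6276 pm

Using the Compton scattering formula:
λ' = λ + Δλ = λ + λ_C(1 - cos θ)

Given:
- Initial wavelength λ = 70.1 pm
- Scattering angle θ = 150°
- Compton wavelength λ_C ≈ 2.4263 pm

Calculate the shift:
Δλ = 2.4263 × (1 - cos(150°))
Δλ = 2.4263 × 1.8660
Δλ = 4.5276 pm

Final wavelength:
λ' = 70.1 + 4.5276 = 74.6276 pm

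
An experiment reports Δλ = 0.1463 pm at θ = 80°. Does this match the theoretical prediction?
No, inconsistent

Calculate the expected shift for θ = 80°:

Δλ_expected = λ_C(1 - cos(80°))
Δλ_expected = 2.4263 × (1 - cos(80°))
Δλ_expected = 2.4263 × 0.8264
Δλ_expected = 2.0050 pm

Given shift: 0.1463 pm
Expected shift: 2.0050 pm
Difference: 1.8587 pm

The values do not match. The given shift corresponds to θ ≈ 20.0°, not 80°.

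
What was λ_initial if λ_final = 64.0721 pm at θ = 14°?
64.0000 pm

From λ' = λ + Δλ, we have λ = λ' - Δλ

First calculate the Compton shift:
Δλ = λ_C(1 - cos θ)
Δλ = 2.4263 × (1 - cos(14°))
Δλ = 2.4263 × 0.0297
Δλ = 0.0721 pm

Initial wavelength:
λ = λ' - Δλ
λ = 64.0721 - 0.0721
λ = 64.0000 pm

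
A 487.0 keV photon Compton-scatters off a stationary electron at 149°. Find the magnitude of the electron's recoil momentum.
3.4423e-22 kg·m/s

The electron is initially at rest, so by conservation of momentum:
p⃗_e = p⃗₀ − p⃗'  (incident photon momentum minus scattered photon momentum)

Photon momentum magnitudes (p = h/λ = E/c):
λ₀ = hc/E₀ = 2.5459 pm → p₀ = h/λ₀ = 2.6027e-22 kg·m/s
Δλ = λ_C(1 − cos 149°) = 4.5061 pm
λ' = 7.0519 pm → p' = h/λ' = 9.3961e-23 kg·m/s

The scattered photon makes angle θ = 149° with the incident direction, so by the law of cosines:
|p⃗_e|² = p₀² + p'² − 2p₀p'cos θ
|p⃗_e|² = (2.6027e-22)² + (9.3961e-23)² − 2·2.6027e-22·9.3961e-23·cos(149°)
|p⃗_e| = 3.4423e-22 kg·m/s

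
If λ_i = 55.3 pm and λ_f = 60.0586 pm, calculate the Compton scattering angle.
164.00°

First find the wavelength shift:
Δλ = λ' - λ = 60.0586 - 55.3 = 4.7586 pm

Using Δλ = λ_C(1 - cos θ), with λ_C = h/(m_e·c) ≈ 2.42631024 pm:
cos θ = 1 - Δλ/λ_C
cos θ = 1 - 4.7586/2.42631024
cos θ = -0.961250

θ = arccos(-0.961250)
θ = 164.00°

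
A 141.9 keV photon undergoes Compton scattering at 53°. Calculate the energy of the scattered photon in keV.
127.7719 keV

First convert energy to wavelength:
λ = hc/E, with hc ≈ 1239.842 keV·pm (i.e. 1239.842 eV·nm)

For E = 141.9 keV = 141900 eV:
λ = 1239.842 keV·pm / 141.9 keV
λ = 8.7374 pm

Calculate the Compton shift:
Δλ = λ_C(1 - cos(53°)) = 2.4263 × 0.3982
Δλ = 0.9661 pm

Final wavelength:
λ' = 8.7374 + 0.9661 = 9.7036 pm

Final energy:
E' = hc/λ' = 1239.842 / 9.7036 = 127.7719 keV

(Intermediate values are shown rounded; full precision is carried through to the final answer.)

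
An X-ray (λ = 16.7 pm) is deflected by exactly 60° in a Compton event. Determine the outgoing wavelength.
17.9132 pm

Using the Compton formula: λ' = λ + λ_C(1 − cos θ)

For θ = 60°, cos θ = 1/2 (exact) = 0.5000, so:
1 − cos 60° = 1 − (1/2) = 0.5000

Δλ = λ_C × 0.5000 = 2.4263 × 0.5000 = 1.2132 pm

λ' = 16.7 + 1.2132 = 17.9132 pm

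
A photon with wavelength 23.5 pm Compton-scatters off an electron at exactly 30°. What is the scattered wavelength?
23.8251 pm

Using the Compton formula: λ' = λ + λ_C(1 − cos θ)

For θ = 30°, cos θ = √3/2 (exact) ≈ 0.8660, so:
1 − cos 30° = 1 − (√3/2) ≈ 0.1340

Δλ = λ_C × 0.1340 = 2.4263 × 0.1340 = 0.3251 pm

λ' = 23.5 + 0.3251 = 23.8251 pm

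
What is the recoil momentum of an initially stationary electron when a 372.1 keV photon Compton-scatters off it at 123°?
2.6187e-22 kg·m/s

The electron is initially at rest, so by conservation of momentum:
p⃗_e = p⃗₀ − p⃗'  (incident photon momentum minus scattered photon momentum)

Photon momentum magnitudes (p = h/λ = E/c):
λ₀ = hc/E₀ = 3.3320 pm → p₀ = h/λ₀ = 1.9886e-22 kg·m/s
Δλ = λ_C(1 − cos 123°) = 3.7478 pm
λ' = 7.0798 pm → p' = h/λ' = 9.3591e-23 kg·m/s

The scattered photon makes angle θ = 123° with the incident direction, so by the law of cosines:
|p⃗_e|² = p₀² + p'² − 2p₀p'cos θ
|p⃗_e|² = (1.9886e-22)² + (9.3591e-23)² − 2·1.9886e-22·9.3591e-23·cos(123°)
|p⃗_e| = 2.6187e-22 kg·m/s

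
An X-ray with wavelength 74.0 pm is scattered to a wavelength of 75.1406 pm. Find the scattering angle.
58.00°

First find the wavelength shift:
Δλ = λ' - λ = 75.1406 - 74.0 = 1.1406 pm

Using Δλ = λ_C(1 - cos θ), with λ_C = h/(m_e·c) ≈ 2.42631024 pm:
cos θ = 1 - Δλ/λ_C
cos θ = 1 - 1.1406/2.42631024
cos θ = 0.529903

θ = arccos(0.529903)
θ = 58.00°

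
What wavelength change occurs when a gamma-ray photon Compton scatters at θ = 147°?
4.4612 pm

Using the Compton scattering formula:
Δλ = λ_C(1 - cos θ)

where λ_C = h/(m_e·c) ≈ 2.4263 pm is the Compton wavelength of an electron.

For θ = 147°:
cos(147°) = -0.8387
1 - cos(147°) = 1.8387

Δλ = 2.4263 × 1.8387
Δλ = 4.4612 pm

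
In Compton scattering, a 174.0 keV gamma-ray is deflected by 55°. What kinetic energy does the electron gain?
22.0616 keV

By energy conservation: K_e = E_initial - E_final

First find the scattered photon energy:
Initial wavelength: λ = hc/E = 7.1255 pm
Compton shift: Δλ = λ_C(1 - cos(55°)) = 1.0346 pm
Final wavelength: λ' = 7.1255 + 1.0346 = 8.1602 pm
Final photon energy: E' = hc/λ' = 151.9384 keV

Electron kinetic energy:
K_e = E - E' = 174.0000 - 151.9384 = 22.0616 keV

(Intermediate values are shown rounded; full precision is carried through to the final answer.)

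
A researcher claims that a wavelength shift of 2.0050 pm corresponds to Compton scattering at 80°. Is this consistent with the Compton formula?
Yes, consistent

Calculate the expected shift for θ = 80°:

Δλ_expected = λ_C(1 - cos(80°))
Δλ_expected = 2.4263 × (1 - cos(80°))
Δλ_expected = 2.4263 × 0.8264
Δλ_expected = 2.0050 pm

Given shift: 2.0050 pm
Expected shift: 2.0050 pm
Difference: 0.0000 pm

The values match. This is consistent with Compton scattering at the stated angle.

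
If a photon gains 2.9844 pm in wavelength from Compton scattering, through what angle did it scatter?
103.30°

From the Compton formula Δλ = λ_C(1 - cos θ), we can solve for θ:

cos θ = 1 - Δλ/λ_C

Given:
- Δλ = 2.9844 pm
- λ_C = h/(m_e·c) ≈ 2.42631024 pm

cos θ = 1 - 2.9844/2.42631024
cos θ = 1 - 1.230016
cos θ = -0.230016

θ = arccos(-0.230016)
θ = 103.30°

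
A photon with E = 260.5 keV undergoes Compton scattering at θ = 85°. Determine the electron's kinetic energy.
82.7274 keV

By energy conservation: K_e = E_initial - E_final

First find the scattered photon energy:
Initial wavelength: λ = hc/E = 4.7595 pm
Compton shift: Δλ = λ_C(1 - cos(85°)) = 2.2148 pm
Final wavelength: λ' = 4.7595 + 2.2148 = 6.9743 pm
Final photon energy: E' = hc/λ' = 177.7726 keV

Electron kinetic energy:
K_e = E - E' = 260.5000 - 177.7726 = 82.7274 keV

(Intermediate values are shown rounded; full precision is carried through to the final answer.)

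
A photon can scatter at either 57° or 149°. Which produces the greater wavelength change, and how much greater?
149° produces the larger shift by a factor of 4.078

Calculate both shifts using Δλ = λ_C(1 - cos θ):

For θ₁ = 57°:
Δλ₁ = 2.4263 × (1 - cos(57°))
Δλ₁ = 2.4263 × 0.4554
Δλ₁ = 1.1048 pm

For θ₂ = 149°:
Δλ₂ = 2.4263 × (1 - cos(149°))
Δλ₂ = 2.4263 × 1.8572
Δλ₂ = 4.5061 pm

The 149° angle produces the larger shift.
Ratio: 4.5061/1.1048 = 4.078

(Intermediate values are shown rounded; full precision is carried through to the final answer.)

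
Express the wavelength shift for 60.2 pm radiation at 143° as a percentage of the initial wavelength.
7.2492%

Calculate the Compton shift:
Δλ = λ_C(1 - cos(143°))
Δλ = 2.4263 × (1 - cos(143°))
Δλ = 2.4263 × 1.7986
Δλ = 4.3640 pm

Percentage change:
(Δλ/λ₀) × 100 = (4.3640/60.2) × 100
= 7.2492%

(Intermediate values are shown rounded; full precision is carried through to the final answer.)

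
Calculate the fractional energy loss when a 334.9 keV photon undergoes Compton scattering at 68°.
0.2907 (or 29.07%)

Calculate initial and final photon energies:

Initial: E₀ = 334.9 keV → λ₀ = 3.7021 pm
Compton shift: Δλ = 1.5174 pm
Final wavelength: λ' = 5.2195 pm
Final energy: E' = 237.5393 keV

Fractional energy loss:
(E₀ - E')/E₀ = (334.9000 - 237.5393)/334.9000
= 97.3607/334.9000
= 0.2907
= 29.07%

(Intermediate values are shown rounded; full precision is carried through to the final answer.)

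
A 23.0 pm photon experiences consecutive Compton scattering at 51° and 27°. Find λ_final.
24.1638 pm

Apply Compton shift twice:

First scattering at θ₁ = 51°:
Δλ₁ = λ_C(1 - cos(51°))
Δλ₁ = 2.4263 × 0.3707
Δλ₁ = 0.8994 pm

After first scattering:
λ₁ = 23.0 + 0.8994 = 23.8994 pm

Second scattering at θ₂ = 27°:
Δλ₂ = λ_C(1 - cos(27°))
Δλ₂ = 2.4263 × 0.1090
Δλ₂ = 0.2645 pm

Final wavelength:
λ₂ = 23.8994 + 0.2645 = 24.1638 pm

Total shift: Δλ_total = 0.8994 + 0.2645 = 1.1638 pm

(Intermediate values are shown rounded; full precision is carried through to the final answer.)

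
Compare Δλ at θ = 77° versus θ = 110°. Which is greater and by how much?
110° produces the larger shift by a factor of 1.732

Calculate both shifts using Δλ = λ_C(1 - cos θ):

For θ₁ = 77°:
Δλ₁ = 2.4263 × (1 - cos(77°))
Δλ₁ = 2.4263 × 0.7750
Δλ₁ = 1.8805 pm

For θ₂ = 110°:
Δλ₂ = 2.4263 × (1 - cos(110°))
Δλ₂ = 2.4263 × 1.3420
Δλ₂ = 3.2562 pm

The 110° angle produces the larger shift.
Ratio: 3.2562/1.8805 = 1.732

(Intermediate values are shown rounded; full precision is carried through to the final answer.)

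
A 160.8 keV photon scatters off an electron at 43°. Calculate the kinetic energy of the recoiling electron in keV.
12.5340 keV

By energy conservation: K_e = E_initial - E_final

First find the scattered photon energy:
Initial wavelength: λ = hc/E = 7.7105 pm
Compton shift: Δλ = λ_C(1 - cos(43°)) = 0.6518 pm
Final wavelength: λ' = 7.7105 + 0.6518 = 8.3623 pm
Final photon energy: E' = hc/λ' = 148.2660 keV

Electron kinetic energy:
K_e = E - E' = 160.8000 - 148.2660 = 12.5340 keV

(Intermediate values are shown rounded; full precision is carried through to the final answer.)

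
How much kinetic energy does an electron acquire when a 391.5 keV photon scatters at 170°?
236.1831 keV

By energy conservation: K_e = E_initial - E_final

First find the scattered photon energy:
Initial wavelength: λ = hc/E = 3.1669 pm
Compton shift: Δλ = λ_C(1 - cos(170°)) = 4.8158 pm
Final wavelength: λ' = 3.1669 + 4.8158 = 7.9827 pm
Final photon energy: E' = hc/λ' = 155.3169 keV

Electron kinetic energy:
K_e = E - E' = 391.5000 - 155.3169 = 236.1831 keV

(Intermediate values are shown rounded; full precision is carried through to the final answer.)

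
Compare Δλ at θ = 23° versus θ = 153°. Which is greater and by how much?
153° produces the larger shift by a factor of 23.788

Calculate both shifts using Δλ = λ_C(1 - cos θ):

For θ₁ = 23°:
Δλ₁ = 2.4263 × (1 - cos(23°))
Δλ₁ = 2.4263 × 0.0795
Δλ₁ = 0.1929 pm

For θ₂ = 153°:
Δλ₂ = 2.4263 × (1 - cos(153°))
Δλ₂ = 2.4263 × 1.8910
Δλ₂ = 4.5882 pm

The 153° angle produces the larger shift.
Ratio: 4.5882/0.1929 = 23.788

(Intermediate values are shown rounded; full precision is carried through to the final answer.)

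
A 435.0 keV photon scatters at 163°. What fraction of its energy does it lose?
0.6248 (or 62.48%)

Calculate initial and final photon energies:

Initial: E₀ = 435.0 keV → λ₀ = 2.8502 pm
Compton shift: Δλ = 4.7466 pm
Final wavelength: λ' = 7.5968 pm
Final energy: E' = 163.2055 keV

Fractional energy loss:
(E₀ - E')/E₀ = (435.0000 - 163.2055)/435.0000
= 271.7945/435.0000
= 0.6248
= 62.48%

(Intermediate values are shown rounded; full precision is carried through to the final answer.)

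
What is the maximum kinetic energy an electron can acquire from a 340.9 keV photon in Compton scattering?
194.8573 keV

Maximum energy transfer occurs at θ = 180° (backscattering).

Initial photon: E₀ = 340.9 keV → λ₀ = 3.6370 pm

Maximum Compton shift (at 180°):
Δλ_max = 2λ_C = 2 × 2.4263 = 4.8526 pm

Final wavelength:
λ' = 3.6370 + 4.8526 = 8.4896 pm

Minimum photon energy (maximum energy to electron):
E'_min = hc/λ' = 146.0427 keV

Maximum electron kinetic energy:
K_max = E₀ - E'_min = 340.9000 - 146.0427 = 194.8573 keV

(Intermediate values are shown rounded; full precision is carried through to the final answer.)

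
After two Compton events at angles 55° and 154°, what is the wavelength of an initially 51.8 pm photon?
57.4417 pm

Apply Compton shift twice:

First scattering at θ₁ = 55°:
Δλ₁ = λ_C(1 - cos(55°))
Δλ₁ = 2.4263 × 0.4264
Δλ₁ = 1.0346 pm

After first scattering:
λ₁ = 51.8 + 1.0346 = 52.8346 pm

Second scattering at θ₂ = 154°:
Δλ₂ = λ_C(1 - cos(154°))
Δλ₂ = 2.4263 × 1.8988
Δλ₂ = 4.6071 pm

Final wavelength:
λ₂ = 52.8346 + 4.6071 = 57.4417 pm

Total shift: Δλ_total = 1.0346 + 4.6071 = 5.6417 pm

(Intermediate values are shown rounded; full precision is carried through to the final answer.)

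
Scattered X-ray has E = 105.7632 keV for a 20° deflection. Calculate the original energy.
107.1000 keV

Convert final energy to wavelength (hc ≈ 1239.842 keV·pm):
λ' = hc/E' = 1239.842 / 105.7632 = 11.7228 pm

Calculate the Compton shift:
Δλ = λ_C(1 - cos(20°))
Δλ = 2.4263 × (1 - cos(20°))
Δλ = 0.1463 pm

Initial wavelength:
λ = λ' - Δλ = 11.7228 - 0.1463 = 11.5765 pm

Initial energy:
E = hc/λ = 1239.842 / 11.5765 = 107.1000 keV

(Intermediate values are shown rounded; full precision is carried through to the final answer.)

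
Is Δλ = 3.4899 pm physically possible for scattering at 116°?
Yes, consistent

Calculate the expected shift for θ = 116°:

Δλ_expected = λ_C(1 - cos(116°))
Δλ_expected = 2.4263 × (1 - cos(116°))
Δλ_expected = 2.4263 × 1.4384
Δλ_expected = 3.4899 pm

Given shift: 3.4899 pm
Expected shift: 3.4899 pm
Difference: 0.0000 pm

The values match. This is consistent with Compton scattering at the stated angle.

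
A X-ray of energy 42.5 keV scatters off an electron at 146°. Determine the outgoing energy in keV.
36.8885 keV

First convert energy to wavelength:
λ = hc/E, with hc ≈ 1239.842 keV·pm (i.e. 1239.842 eV·nm)

For E = 42.5 keV = 42500 eV:
λ = 1239.842 keV·pm / 42.5 keV
λ = 29.1728 pm

Calculate the Compton shift:
Δλ = λ_C(1 - cos(146°)) = 2.4263 × 1.8290
Δλ = 4.4378 pm

Final wavelength:
λ' = 29.1728 + 4.4378 = 33.6106 pm

Final energy:
E' = hc/λ' = 1239.842 / 33.6106 = 36.8885 keV

(Intermediate values are shown rounded; full precision is carried through to the final answer.)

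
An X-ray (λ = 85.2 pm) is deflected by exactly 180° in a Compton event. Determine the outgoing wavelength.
90.0526 pm

Using the Compton formula: λ' = λ + λ_C(1 − cos θ)

For θ = 180°, cos θ = -1 (exact) = -1.0000, so:
1 − cos 180° = 1 − (-1) = 2.0000

Δλ = λ_C × 2.0000 = 2.4263 × 2.0000 = 4.8526 pm

λ' = 85.2 + 4.8526 = 90.0526 pm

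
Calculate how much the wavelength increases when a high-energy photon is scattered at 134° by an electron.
4.1118 pm

Using the Compton scattering formula:
Δλ = λ_C(1 - cos θ)

where λ_C = h/(m_e·c) ≈ 2.4263 pm is the Compton wavelength of an electron.

For θ = 134°:
cos(134°) = -0.6947
1 - cos(134°) = 1.6947

Δλ = 2.4263 × 1.6947
Δλ = 4.1118 pm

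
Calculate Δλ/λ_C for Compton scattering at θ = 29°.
0.1254 λ_C

The Compton shift formula is:
Δλ = λ_C(1 - cos θ)

Dividing both sides by λ_C:
Δλ/λ_C = 1 - cos θ

For θ = 29°:
Δλ/λ_C = 1 - cos(29°)
Δλ/λ_C = 1 - 0.8746
Δλ/λ_C = 0.1254

This means the shift is 0.1254 × λ_C = 0.3042 pm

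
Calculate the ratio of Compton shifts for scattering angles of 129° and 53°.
129° produces the larger shift by a factor of 4.092

Calculate both shifts using Δλ = λ_C(1 - cos θ):

For θ₁ = 53°:
Δλ₁ = 2.4263 × (1 - cos(53°))
Δλ₁ = 2.4263 × 0.3982
Δλ₁ = 0.9661 pm

For θ₂ = 129°:
Δλ₂ = 2.4263 × (1 - cos(129°))
Δλ₂ = 2.4263 × 1.6293
Δλ₂ = 3.9532 pm

The 129° angle produces the larger shift.
Ratio: 3.9532/0.9661 = 4.092

(Intermediate values are shown rounded; full precision is carried through to the final answer.)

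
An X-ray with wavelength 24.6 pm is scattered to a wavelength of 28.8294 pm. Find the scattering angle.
138.00°

First find the wavelength shift:
Δλ = λ' - λ = 28.8294 - 24.6 = 4.2294 pm

Using Δλ = λ_C(1 - cos θ), with λ_C = h/(m_e·c) ≈ 2.42631024 pm:
cos θ = 1 - Δλ/λ_C
cos θ = 1 - 4.2294/2.42631024
cos θ = -0.743141

θ = arccos(-0.743141)
θ = 138.00°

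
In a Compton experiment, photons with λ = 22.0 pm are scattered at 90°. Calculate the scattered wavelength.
24.4263 pm

Using the Compton scattering formula:
λ' = λ + Δλ = λ + λ_C(1 - cos θ)

Given:
- Initial wavelength λ = 22.0 pm
- Scattering angle θ = 90°
- Compton wavelength λ_C ≈ 2.4263 pm

Calculate the shift:
Δλ = 2.4263 × (1 - cos(90°))
Δλ = 2.4263 × 1.0000
Δλ = 2.4263 pm

Final wavelength:
λ' = 22.0 + 2.4263 = 24.4263 pm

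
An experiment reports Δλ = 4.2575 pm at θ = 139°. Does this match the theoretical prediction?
Yes, consistent

Calculate the expected shift for θ = 139°:

Δλ_expected = λ_C(1 - cos(139°))
Δλ_expected = 2.4263 × (1 - cos(139°))
Δλ_expected = 2.4263 × 1.7547
Δλ_expected = 4.2575 pm

Given shift: 4.2575 pm
Expected shift: 4.2575 pm
Difference: 0.0000 pm

The values match. This is consistent with Compton scattering at the stated angle.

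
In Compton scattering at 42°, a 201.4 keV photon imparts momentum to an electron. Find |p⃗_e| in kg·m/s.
7.4177e-23 kg·m/s

The electron is initially at rest, so by conservation of momentum:
p⃗_e = p⃗₀ − p⃗'  (incident photon momentum minus scattered photon momentum)

Photon momentum magnitudes (p = h/λ = E/c):
λ₀ = hc/E₀ = 6.1561 pm → p₀ = h/λ₀ = 1.0763e-22 kg·m/s
Δλ = λ_C(1 − cos 42°) = 0.6232 pm
λ' = 6.7793 pm → p' = h/λ' = 9.7739e-23 kg·m/s

The scattered photon makes angle θ = 42° with the incident direction, so by the law of cosines:
|p⃗_e|² = p₀² + p'² − 2p₀p'cos θ
|p⃗_e|² = (1.0763e-22)² + (9.7739e-23)² − 2·1.0763e-22·9.7739e-23·cos(42°)
|p⃗_e| = 7.4177e-23 kg·m/s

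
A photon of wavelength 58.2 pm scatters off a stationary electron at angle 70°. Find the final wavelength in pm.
59.7965 pm

Using the Compton scattering formula:
λ' = λ + Δλ = λ + λ_C(1 - cos θ)

Given:
- Initial wavelength λ = 58.2 pm
- Scattering angle θ = 70°
- Compton wavelength λ_C ≈ 2.4263 pm

Calculate the shift:
Δλ = 2.4263 × (1 - cos(70°))
Δλ = 2.4263 × 0.6580
Δλ = 1.5965 pm

Final wavelength:
λ' = 58.2 + 1.5965 = 59.7965 pm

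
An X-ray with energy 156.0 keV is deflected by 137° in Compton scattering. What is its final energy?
102.0572 keV

First convert energy to wavelength:
λ = hc/E, with hc ≈ 1239.842 keV·pm (i.e. 1239.842 eV·nm)

For E = 156.0 keV = 156000 eV:
λ = 1239.842 keV·pm / 156.0 keV
λ = 7.9477 pm

Calculate the Compton shift:
Δλ = λ_C(1 - cos(137°)) = 2.4263 × 1.7314
Δλ = 4.2008 pm

Final wavelength:
λ' = 7.9477 + 4.2008 = 12.1485 pm

Final energy:
E' = hc/λ' = 1239.842 / 12.1485 = 102.0572 keV

(Intermediate values are shown rounded; full precision is carried through to the final answer.)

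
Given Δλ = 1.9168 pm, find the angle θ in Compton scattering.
77.88°

From the Compton formula Δλ = λ_C(1 - cos θ), we can solve for θ:

cos θ = 1 - Δλ/λ_C

Given:
- Δλ = 1.9168 pm
- λ_C = h/(m_e·c) ≈ 2.42631024 pm

cos θ = 1 - 1.9168/2.42631024
cos θ = 1 - 0.790006
cos θ = 0.209994

θ = arccos(0.209994)
θ = 77.88°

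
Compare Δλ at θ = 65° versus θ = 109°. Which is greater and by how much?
109° produces the larger shift by a factor of 2.296

Calculate both shifts using Δλ = λ_C(1 - cos θ):

For θ₁ = 65°:
Δλ₁ = 2.4263 × (1 - cos(65°))
Δλ₁ = 2.4263 × 0.5774
Δλ₁ = 1.4009 pm

For θ₂ = 109°:
Δλ₂ = 2.4263 × (1 - cos(109°))
Δλ₂ = 2.4263 × 1.3256
Δλ₂ = 3.2162 pm

The 109° angle produces the larger shift.
Ratio: 3.2162/1.4009 = 2.296

(Intermediate values are shown rounded; full precision is carried through to the final answer.)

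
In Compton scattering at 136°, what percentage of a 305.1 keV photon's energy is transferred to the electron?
0.5066 (or 50.66%)

Calculate initial and final photon energies:

Initial: E₀ = 305.1 keV → λ₀ = 4.0637 pm
Compton shift: Δλ = 4.1717 pm
Final wavelength: λ' = 8.2354 pm
Final energy: E' = 150.5508 keV

Fractional energy loss:
(E₀ - E')/E₀ = (305.1000 - 150.5508)/305.1000
= 154.5492/305.1000
= 0.5066
= 50.66%

(Intermediate values are shown rounded; full precision is carried through to the final answer.)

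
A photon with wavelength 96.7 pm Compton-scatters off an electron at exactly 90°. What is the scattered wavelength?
99.1263 pm

Using the Compton formula: λ' = λ + λ_C(1 − cos θ)

For θ = 90°, cos θ = 0 (exact) = 0.0000, so:
1 − cos 90° = 1 − (0) = 1.0000

Δλ = λ_C × 1.0000 = 2.4263 × 1.0000 = 2.4263 pm

λ' = 96.7 + 2.4263 = 99.1263 pm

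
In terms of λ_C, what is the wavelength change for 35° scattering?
0.1808 λ_C

The Compton shift formula is:
Δλ = λ_C(1 - cos θ)

Dividing both sides by λ_C:
Δλ/λ_C = 1 - cos θ

For θ = 35°:
Δλ/λ_C = 1 - cos(35°)
Δλ/λ_C = 1 - 0.8192
Δλ/λ_C = 0.1808

This means the shift is 0.1808 × λ_C = 0.4388 pm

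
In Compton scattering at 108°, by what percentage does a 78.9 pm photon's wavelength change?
4.0255%

Calculate the Compton shift:
Δλ = λ_C(1 - cos(108°))
Δλ = 2.4263 × (1 - cos(108°))
Δλ = 2.4263 × 1.3090
Δλ = 3.1761 pm

Percentage change:
(Δλ/λ₀) × 100 = (3.1761/78.9) × 100
= 4.0255%

(Intermediate values are shown rounded; full precision is carried through to the final answer.)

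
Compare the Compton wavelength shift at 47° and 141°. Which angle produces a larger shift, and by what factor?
141° produces the larger shift by a factor of 5.588

Calculate both shifts using Δλ = λ_C(1 - cos θ):

For θ₁ = 47°:
Δλ₁ = 2.4263 × (1 - cos(47°))
Δλ₁ = 2.4263 × 0.3180
Δλ₁ = 0.7716 pm

For θ₂ = 141°:
Δλ₂ = 2.4263 × (1 - cos(141°))
Δλ₂ = 2.4263 × 1.7771
Δλ₂ = 4.3119 pm

The 141° angle produces the larger shift.
Ratio: 4.3119/0.7716 = 5.588

(Intermediate values are shown rounded; full precision is carried through to the final answer.)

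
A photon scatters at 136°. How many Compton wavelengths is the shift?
1.7193 λ_C

The Compton shift formula is:
Δλ = λ_C(1 - cos θ)

Dividing both sides by λ_C:
Δλ/λ_C = 1 - cos θ

For θ = 136°:
Δλ/λ_C = 1 - cos(136°)
Δλ/λ_C = 1 - -0.7193
Δλ/λ_C = 1.7193

This means the shift is 1.7193 × λ_C = 4.1717 pm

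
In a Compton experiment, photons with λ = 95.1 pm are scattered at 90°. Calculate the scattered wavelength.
97.5263 pm

Using the Compton scattering formula:
λ' = λ + Δλ = λ + λ_C(1 - cos θ)

Given:
- Initial wavelength λ = 95.1 pm
- Scattering angle θ = 90°
- Compton wavelength λ_C ≈ 2.4263 pm

Calculate the shift:
Δλ = 2.4263 × (1 - cos(90°))
Δλ = 2.4263 × 1.0000
Δλ = 2.4263 pm

Final wavelength:
λ' = 95.1 + 2.4263 = 97.5263 pm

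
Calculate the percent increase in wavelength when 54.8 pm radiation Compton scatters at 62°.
2.3490%

Calculate the Compton shift:
Δλ = λ_C(1 - cos(62°))
Δλ = 2.4263 × (1 - cos(62°))
Δλ = 2.4263 × 0.5305
Δλ = 1.2872 pm

Percentage change:
(Δλ/λ₀) × 100 = (1.2872/54.8) × 100
= 2.3490%

(Intermediate values are shown rounded; full precision is carried through to the final answer.)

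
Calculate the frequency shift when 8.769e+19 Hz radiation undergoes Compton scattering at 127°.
4.665e+19 Hz (decrease)

Convert frequency to wavelength (c = 299792458 m/s):
λ₀ = c/f₀ = 299792458/8.769e+19 = 3.4187759e-12 m = 3.4188 pm

Calculate Compton shift:
Δλ = λ_C(1 - cos(127°)) = 3.8865 pm

Final wavelength:
λ' = λ₀ + Δλ = 3.4188 + 3.8865 = 7.3053 pm

Final frequency:
f' = c/λ' = 299792458/7.3052761e-12 = 4.1037800e+19 Hz

Frequency shift (decrease):
Δf = f₀ - f' = 8.769e+19 - 4.1037800e+19 = 4.665e+19 Hz

(Intermediate values are shown rounded; full precision is carried through to the final answer.)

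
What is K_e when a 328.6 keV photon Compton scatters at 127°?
166.7324 keV

By energy conservation: K_e = E_initial - E_final

First find the scattered photon energy:
Initial wavelength: λ = hc/E = 3.7731 pm
Compton shift: Δλ = λ_C(1 - cos(127°)) = 3.8865 pm
Final wavelength: λ' = 3.7731 + 3.8865 = 7.6596 pm
Final photon energy: E' = hc/λ' = 161.8676 keV

Electron kinetic energy:
K_e = E - E' = 328.6000 - 161.8676 = 166.7324 keV

(Intermediate values are shown rounded; full precision is carried through to the final answer.)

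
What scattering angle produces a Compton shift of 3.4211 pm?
114.20°

From the Compton formula Δλ = λ_C(1 - cos θ), we can solve for θ:

cos θ = 1 - Δλ/λ_C

Given:
- Δλ = 3.4211 pm
- λ_C = h/(m_e·c) ≈ 2.42631024 pm

cos θ = 1 - 3.4211/2.42631024
cos θ = 1 - 1.410001
cos θ = -0.410001

θ = arccos(-0.410001)
θ = 114.20°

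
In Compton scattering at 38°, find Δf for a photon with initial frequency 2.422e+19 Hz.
9.663e+17 Hz (decrease)

Convert frequency to wavelength (c = 299792458 m/s):
λ₀ = c/f₀ = 299792458/2.422e+19 = 1.2377888e-11 m = 12.3779 pm

Calculate Compton shift:
Δλ = λ_C(1 - cos(38°)) = 0.5144 pm

Final wavelength:
λ' = λ₀ + Δλ = 12.3779 + 0.5144 = 12.8922 pm

Final frequency:
f' = c/λ' = 299792458/1.2892240e-11 = 2.3253713e+19 Hz

Frequency shift (decrease):
Δf = f₀ - f' = 2.422e+19 - 2.3253713e+19 = 9.663e+17 Hz

(Intermediate values are shown rounded; full precision is carried through to the final answer.)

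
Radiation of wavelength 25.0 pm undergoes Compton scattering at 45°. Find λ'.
25.7106 pm

Using the Compton formula: λ' = λ + λ_C(1 − cos θ)

For θ = 45°, cos θ = √2/2 (exact) ≈ 0.7071, so:
1 − cos 45° = 1 − (√2/2) ≈ 0.2929

Δλ = λ_C × 0.2929 = 2.4263 × 0.2929 = 0.7106 pm

λ' = 25.0 + 0.7106 = 25.7106 pm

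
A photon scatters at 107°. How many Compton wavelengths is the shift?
1.2924 λ_C

The Compton shift formula is:
Δλ = λ_C(1 - cos θ)

Dividing both sides by λ_C:
Δλ/λ_C = 1 - cos θ

For θ = 107°:
Δλ/λ_C = 1 - cos(107°)
Δλ/λ_C = 1 - -0.2924
Δλ/λ_C = 1.2924

This means the shift is 1.2924 × λ_C = 3.1357 pm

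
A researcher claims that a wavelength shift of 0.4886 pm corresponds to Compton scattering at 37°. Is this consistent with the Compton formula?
Yes, consistent

Calculate the expected shift for θ = 37°:

Δλ_expected = λ_C(1 - cos(37°))
Δλ_expected = 2.4263 × (1 - cos(37°))
Δλ_expected = 2.4263 × 0.2014
Δλ_expected = 0.4886 pm

Given shift: 0.4886 pm
Expected shift: 0.4886 pm
Difference: 0.0000 pm

The values match. This is consistent with Compton scattering at the stated angle.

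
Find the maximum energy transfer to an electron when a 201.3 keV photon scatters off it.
88.7078 keV

Maximum energy transfer occurs at θ = 180° (backscattering).

Initial photon: E₀ = 201.3 keV → λ₀ = 6.1592 pm

Maximum Compton shift (at 180°):
Δλ_max = 2λ_C = 2 × 2.4263 = 4.8526 pm

Final wavelength:
λ' = 6.1592 + 4.8526 = 11.0118 pm

Minimum photon energy (maximum energy to electron):
E'_min = hc/λ' = 112.5922 keV

Maximum electron kinetic energy:
K_max = E₀ - E'_min = 201.3000 - 112.5922 = 88.7078 keV

(Intermediate values are shown rounded; full precision is carried through to the final answer.)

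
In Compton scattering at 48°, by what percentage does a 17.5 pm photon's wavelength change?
4.5874%

Calculate the Compton shift:
Δλ = λ_C(1 - cos(48°))
Δλ = 2.4263 × (1 - cos(48°))
Δλ = 2.4263 × 0.3309
Δλ = 0.8028 pm

Percentage change:
(Δλ/λ₀) × 100 = (0.8028/17.5) × 100
= 4.5874%

(Intermediate values are shown rounded; full precision is carried through to the final answer.)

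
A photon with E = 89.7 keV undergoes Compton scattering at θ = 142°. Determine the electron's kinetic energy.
21.4281 keV

By energy conservation: K_e = E_initial - E_final

First find the scattered photon energy:
Initial wavelength: λ = hc/E = 13.8221 pm
Compton shift: Δλ = λ_C(1 - cos(142°)) = 4.3383 pm
Final wavelength: λ' = 13.8221 + 4.3383 = 18.1604 pm
Final photon energy: E' = hc/λ' = 68.2719 keV

Electron kinetic energy:
K_e = E - E' = 89.7000 - 68.2719 = 21.4281 keV

(Intermediate values are shown rounded; full precision is carried through to the final answer.)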